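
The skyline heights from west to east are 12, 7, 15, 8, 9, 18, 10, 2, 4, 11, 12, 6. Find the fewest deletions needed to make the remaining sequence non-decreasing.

Fewest deletions = n − (longest non-decreasing subsequence).
i:      1  2  3  4  5  6  7  8  9 10 11 12
a[i]:  12  7 15  8  9 18 10  2  4 11 12  6
dp:     1  1  2  2  3  4  4  1  2  5  6  3
max dp = 6, so deletions = 12 − 6 = 6.

6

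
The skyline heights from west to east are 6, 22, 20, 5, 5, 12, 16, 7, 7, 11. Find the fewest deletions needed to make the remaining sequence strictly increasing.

7

Fewest deletions = n − (longest strictly increasing subsequence).
Patience tails:
6 → extends → [6]
22 → extends → [6, 22]
20 → replaces 22 → [6, 20]
5 → replaces 6 → [5, 20]
5 → already a tail → [5, 20]
12 → replaces 20 → [5, 12]
16 → extends → [5, 12, 16]
7 → replaces 12 → [5, 7, 16]
7 → already a tail → [5, 7, 16]
11 → replaces 16 → [5, 7, 11]
Longest strictly increasing subsequence has length 3, so deletions = 10 − 3 = 7.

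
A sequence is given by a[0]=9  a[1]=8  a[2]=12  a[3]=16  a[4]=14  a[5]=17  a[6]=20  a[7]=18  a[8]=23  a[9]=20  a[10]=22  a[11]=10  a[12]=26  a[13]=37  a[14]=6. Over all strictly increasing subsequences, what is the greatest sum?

Let S[i] be the best sum of a strictly increasing subsequence ending at i:
i:       0   1   2   3   4   5   6   7   8   9  10  11  12  13  14
a[i]:    9   8  12  16  14  17  20  18  23  20  22  10  26  37   6
S:       9   8  21  37  35  54  74  72  97  92 114  19 140 177   6
Maximum is 177 (e.g. 9 + 12 + 16 + 17 + 18 + 20 + 22 + 26 + 37).

177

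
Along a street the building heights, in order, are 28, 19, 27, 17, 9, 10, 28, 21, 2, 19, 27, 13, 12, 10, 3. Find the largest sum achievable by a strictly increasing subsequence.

Let S[i] be the best sum of a strictly increasing subsequence ending at i:
i:      1  2  3  4  5  6  7  8  9 10 11 12 13 14 15
a[i]:  28 19 27 17  9 10 28 21  2 19 27 13 12 10  3
S:     28 19 46 17  9 19 74 40  2 38 67 32 31 19  5
Maximum is 74 (e.g. 19 + 27 + 28).

74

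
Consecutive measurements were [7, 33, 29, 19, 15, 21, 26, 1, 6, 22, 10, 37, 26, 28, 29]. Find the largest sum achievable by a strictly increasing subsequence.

Let S[i] be the best sum of a strictly increasing subsequence ending at i:
i:       1   2   3   4   5   6   7   8   9  10  11  12  13  14  15
a[i]:    7  33  29  19  15  21  26   1   6  22  10  37  26  28  29
S:       7  40  36  26  22  47  73   1   7  69  17 110  95 123 152
Maximum is 152 (e.g. 7 + 19 + 21 + 22 + 26 + 28 + 29).

152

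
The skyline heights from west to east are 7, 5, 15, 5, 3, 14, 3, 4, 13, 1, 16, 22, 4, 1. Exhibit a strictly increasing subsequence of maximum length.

Patience tails give the LIS length; then backtrack through the dp parents:
7 → extends → [7]
5 → replaces 7 → [5]
15 → extends → [5, 15]
5 → already a tail → [5, 15]
3 → replaces 5 → [3, 15]
14 → replaces 15 → [3, 14]
3 → already a tail → [3, 14]
4 → replaces 14 → [3, 4]
13 → extends → [3, 4, 13]
1 → replaces 3 → [1, 4, 13]
16 → extends → [1, 4, 13, 16]
22 → extends → [1, 4, 13, 16, 22]
4 → already a tail → [1, 4, 13, 16, 22]
1 → already a tail → [1, 4, 13, 16, 22]
Length 5; one witness is 3, 4, 13, 16, 22.

3, 4, 13, 16, 22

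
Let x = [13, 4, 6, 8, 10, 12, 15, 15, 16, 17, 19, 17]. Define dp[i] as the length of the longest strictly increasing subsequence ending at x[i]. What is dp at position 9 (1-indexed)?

dp[i] = 1 + max{dp[j] : j<i, x[j]<x[i]} (or 1 if no such j):
i:      1  2  3  4  5  6  7  8  9 10 11 12
x[i]:  13  4  6  8 10 12 15 15 16 17 19 17
dp:     1  1  2  3  4  5  6  6  7  8  9  8
At index 9 the value is 7.

7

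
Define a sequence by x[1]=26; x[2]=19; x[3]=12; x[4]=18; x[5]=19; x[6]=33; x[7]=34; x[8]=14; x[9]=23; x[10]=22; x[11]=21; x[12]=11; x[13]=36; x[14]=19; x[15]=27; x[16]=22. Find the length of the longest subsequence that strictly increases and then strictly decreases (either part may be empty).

9

inc[i] = longest strictly increasing subsequence ending at i; dec[i] = longest strictly decreasing subsequence starting at i:
i:      1  2  3  4  5  6  7  8  9 10 11 12 13 14 15 16
x[i]:  26 19 12 18 19 33 34 14 23 22 21 11 36 19 27 22
inc:    1  1  1  2  3  4  5  2  4  4  4  1  6  3  5  5
dec:    5  4  2  3  3  5  5  2  4  3  2  1  3  1  2  1
Best peak at i=7 (value 34): inc=5, dec=5, length 5+5−1 = 9.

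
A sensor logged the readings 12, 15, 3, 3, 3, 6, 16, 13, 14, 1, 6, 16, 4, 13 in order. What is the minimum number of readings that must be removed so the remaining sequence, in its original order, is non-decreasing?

7

Fewest deletions = n − (longest non-decreasing subsequence).
i:      1  2  3  4  5  6  7  8  9 10 11 12 13 14
a[i]:  12 15  3  3  3  6 16 13 14  1  6 16  4 13
dp:     1  2  1  2  3  4  5  5  6  1  5  7  4  6
max dp = 7, so deletions = 14 − 7 = 7.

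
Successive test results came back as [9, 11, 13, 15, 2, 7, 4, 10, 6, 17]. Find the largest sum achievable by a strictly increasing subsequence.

Let S[i] be the best sum of a strictly increasing subsequence ending at i:
i:      1  2  3  4  5  6  7  8  9 10
a[i]:   9 11 13 15  2  7  4 10  6 17
S:      9 20 33 48  2  9  6 19 12 65
Maximum is 65 (e.g. 9 + 11 + 13 + 15 + 17).

65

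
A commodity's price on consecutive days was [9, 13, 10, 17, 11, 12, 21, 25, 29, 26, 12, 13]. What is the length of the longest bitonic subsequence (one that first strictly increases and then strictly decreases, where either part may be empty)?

9

inc[i] = longest strictly increasing subsequence ending at i; dec[i] = longest strictly decreasing subsequence starting at i:
i:      1  2  3  4  5  6  7  8  9 10 11 12
a[i]:   9 13 10 17 11 12 21 25 29 26 12 13
inc:    1  2  2  3  3  4  5  6  7  7  4  5
dec:    1  2  1  2  1  1  2  2  3  2  1  1
Best peak at i=9 (value 29): inc=7, dec=3, length 7+3−1 = 9.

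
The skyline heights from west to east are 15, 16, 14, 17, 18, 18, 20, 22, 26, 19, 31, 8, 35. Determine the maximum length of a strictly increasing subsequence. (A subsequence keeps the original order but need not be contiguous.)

9

Track the smallest tail for each achievable length (strict):
15 → extends → [15]
16 → extends → [15, 16]
14 → replaces 15 → [14, 16]
17 → extends → [14, 16, 17]
18 → extends → [14, 16, 17, 18]
18 → already a tail → [14, 16, 17, 18]
20 → extends → [14, 16, 17, 18, 20]
22 → extends → [14, 16, 17, 18, 20, 22]
26 → extends → [14, 16, 17, 18, 20, 22, 26]
19 → replaces 20 → [14, 16, 17, 18, 19, 22, 26]
31 → extends → [14, 16, 17, 18, 19, 22, 26, 31]
8 → replaces 14 → [8, 16, 17, 18, 19, 22, 26, 31]
35 → extends → [8, 16, 17, 18, 19, 22, 26, 31, 35]
Nine tails, so the longest strictly increasing subsequence has length 9 (e.g. 15, 16, 17, 18, 20, 22, 26, 31, 35).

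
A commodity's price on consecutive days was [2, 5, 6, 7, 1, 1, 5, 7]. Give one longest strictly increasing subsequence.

Patience tails give the LIS length; then backtrack through the dp parents:
2 → extends → [2]
5 → extends → [2, 5]
6 → extends → [2, 5, 6]
7 → extends → [2, 5, 6, 7]
1 → replaces 2 → [1, 5, 6, 7]
1 → already a tail → [1, 5, 6, 7]
5 → already a tail → [1, 5, 6, 7]
7 → already a tail → [1, 5, 6, 7]
Length 4; one witness is 2, 5, 6, 7.

2, 5, 6, 7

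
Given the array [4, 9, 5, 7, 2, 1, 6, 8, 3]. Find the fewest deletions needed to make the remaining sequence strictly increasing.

5

Fewest deletions = n − (longest strictly increasing subsequence).
i:     1 2 3 4 5 6 7 8 9
a[i]:  4 9 5 7 2 1 6 8 3
dp:    1 2 2 3 1 1 3 4 2
max dp = 4, so deletions = 9 − 4 = 5.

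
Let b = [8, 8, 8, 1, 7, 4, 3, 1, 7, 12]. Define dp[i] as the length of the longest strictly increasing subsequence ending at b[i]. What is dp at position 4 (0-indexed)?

2

dp[i] = 1 + max{dp[j] : j<i, b[j]<b[i]} (or 1 if no such j):
i:      0  1  2  3  4  5  6  7  8  9
b[i]:   8  8  8  1  7  4  3  1  7 12
dp:     1  1  1  1  2  2  2  1  3  4
At index 4 the value is 2.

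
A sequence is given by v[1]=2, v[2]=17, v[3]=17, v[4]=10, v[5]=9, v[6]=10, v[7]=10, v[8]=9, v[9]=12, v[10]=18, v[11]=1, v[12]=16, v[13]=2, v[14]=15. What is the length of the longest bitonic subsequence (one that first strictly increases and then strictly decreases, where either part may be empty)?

7

inc[i] = longest strictly increasing subsequence ending at i; dec[i] = longest strictly decreasing subsequence starting at i:
i:      1  2  3  4  5  6  7  8  9 10 11 12 13 14
v[i]:   2 17 17 10  9 10 10  9 12 18  1 16  2 15
inc:    1  2  2  2  2  3  3  2  4  5  1  5  2  5
dec:    2  4  4  3  2  3  3  2  2  3  1  2  1  1
Best peak at i=10 (value 18): inc=5, dec=3, length 5+3−1 = 7.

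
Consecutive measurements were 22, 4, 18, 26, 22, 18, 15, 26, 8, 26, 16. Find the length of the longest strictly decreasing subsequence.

Negate each value so 'decreasing' becomes 'increasing', then run patience tails on the negated sequence:
-22 → extends → [-22]
-4 → extends → [-22, -4]
-18 → replaces -4 → [-22, -18]
-26 → replaces -22 → [-26, -18]
-22 → replaces -18 → [-26, -22]
-18 → extends → [-26, -22, -18]
-15 → extends → [-26, -22, -18, -15]
-26 → already a tail → [-26, -22, -18, -15]
-8 → extends → [-26, -22, -18, -15, -8]
-26 → already a tail → [-26, -22, -18, -15, -8]
-16 → replaces -15 → [-26, -22, -18, -16, -8]
Five tails, so the longest strictly decreasing subsequence of the original has length 5.

5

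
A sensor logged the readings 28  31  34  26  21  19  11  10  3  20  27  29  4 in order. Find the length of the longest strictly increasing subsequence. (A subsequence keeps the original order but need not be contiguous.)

4

Track the smallest tail for each achievable length (strict):
28 → extends → [28]
31 → extends → [28, 31]
34 → extends → [28, 31, 34]
26 → replaces 28 → [26, 31, 34]
21 → replaces 26 → [21, 31, 34]
19 → replaces 21 → [19, 31, 34]
11 → replaces 19 → [11, 31, 34]
10 → replaces 11 → [10, 31, 34]
3 → replaces 10 → [3, 31, 34]
20 → replaces 31 → [3, 20, 34]
27 → replaces 34 → [3, 20, 27]
29 → extends → [3, 20, 27, 29]
4 → replaces 20 → [3, 4, 27, 29]
Four tails, so the longest strictly increasing subsequence has length 4 (e.g. 19, 20, 27, 29).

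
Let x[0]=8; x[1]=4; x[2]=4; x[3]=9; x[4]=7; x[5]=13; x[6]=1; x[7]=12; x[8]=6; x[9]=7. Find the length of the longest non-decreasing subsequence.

Track the smallest tail for each achievable length (allowing ties):
8 → extends → [8]
4 → replaces 8 → [4]
4 → extends → [4, 4]
9 → extends → [4, 4, 9]
7 → replaces 9 → [4, 4, 7]
13 → extends → [4, 4, 7, 13]
1 → replaces 4 → [1, 4, 7, 13]
12 → replaces 13 → [1, 4, 7, 12]
6 → replaces 7 → [1, 4, 6, 12]
7 → replaces 12 → [1, 4, 6, 7]
Four tails, so the longest non-decreasing subsequence has length 4 (e.g. 4, 4, 9, 13).

4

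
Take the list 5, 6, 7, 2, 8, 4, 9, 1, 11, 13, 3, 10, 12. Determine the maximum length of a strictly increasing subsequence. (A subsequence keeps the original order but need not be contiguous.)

7

Let dp[i] be the length of the longest such subsequence ending at index i:
i:      1  2  3  4  5  6  7  8  9 10 11 12 13
a[i]:   5  6  7  2  8  4  9  1 11 13  3 10 12
dp:     1  2  3  1  4  2  5  1  6  7  2  6  7
Maximum dp value is 7.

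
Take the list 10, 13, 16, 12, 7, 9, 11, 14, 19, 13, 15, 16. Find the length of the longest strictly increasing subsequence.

6

Track the smallest tail for each achievable length (strict):
10 → extends → [10]
13 → extends → [10, 13]
16 → extends → [10, 13, 16]
12 → replaces 13 → [10, 12, 16]
7 → replaces 10 → [7, 12, 16]
9 → replaces 12 → [7, 9, 16]
11 → replaces 16 → [7, 9, 11]
14 → extends → [7, 9, 11, 14]
19 → extends → [7, 9, 11, 14, 19]
13 → replaces 14 → [7, 9, 11, 13, 19]
15 → replaces 19 → [7, 9, 11, 13, 15]
16 → extends → [7, 9, 11, 13, 15, 16]
Six tails, so the longest strictly increasing subsequence has length 6 (e.g. 7, 9, 11, 14, 15, 16).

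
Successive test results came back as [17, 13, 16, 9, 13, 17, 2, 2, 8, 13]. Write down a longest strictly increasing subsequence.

13, 16, 17

Patience tails give the LIS length; then backtrack through the dp parents:
17 → extends → [17]
13 → replaces 17 → [13]
16 → extends → [13, 16]
9 → replaces 13 → [9, 16]
13 → replaces 16 → [9, 13]
17 → extends → [9, 13, 17]
2 → replaces 9 → [2, 13, 17]
2 → already a tail → [2, 13, 17]
8 → replaces 13 → [2, 8, 17]
13 → replaces 17 → [2, 8, 13]
Length 3; one witness is 13, 16, 17.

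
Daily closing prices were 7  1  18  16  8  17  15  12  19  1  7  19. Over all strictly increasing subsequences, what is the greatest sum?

Let S[i] be the best sum of a strictly increasing subsequence ending at i:
i:      1  2  3  4  5  6  7  8  9 10 11 12
a[i]:   7  1 18 16  8 17 15 12 19  1  7 19
S:      7  1 25 23 15 40 30 27 59  1  8 59
Maximum is 59 (e.g. 7 + 16 + 17 + 19).

59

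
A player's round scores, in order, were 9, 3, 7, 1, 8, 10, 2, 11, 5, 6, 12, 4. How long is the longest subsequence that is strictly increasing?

6

Let dp[i] be the length of the longest such subsequence ending at index i:
i:      1  2  3  4  5  6  7  8  9 10 11 12
a[i]:   9  3  7  1  8 10  2 11  5  6 12  4
dp:     1  1  2  1  3  4  2  5  3  4  6  3
Maximum dp value is 6.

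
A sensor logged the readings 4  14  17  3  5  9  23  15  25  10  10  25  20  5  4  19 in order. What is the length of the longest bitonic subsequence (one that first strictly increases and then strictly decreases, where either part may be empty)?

8

inc[i] = longest strictly increasing subsequence ending at i; dec[i] = longest strictly decreasing subsequence starting at i:
i:      1  2  3  4  5  6  7  8  9 10 11 12 13 14 15 16
a[i]:   4 14 17  3  5  9 23 15 25 10 10 25 20  5  4 19
inc:    1  2  3  1  2  3  4  4  5  4  4  5  5  2  2  5
dec:    2  4  5  1  2  3  5  4  4  3  3  4  3  2  1  1
Best peak at i=7 (value 23): inc=4, dec=5, length 4+5−1 = 8.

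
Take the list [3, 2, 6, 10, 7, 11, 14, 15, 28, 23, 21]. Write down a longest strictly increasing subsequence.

Patience tails give the LIS length; then backtrack through the dp parents:
3 → extends → [3]
2 → replaces 3 → [2]
6 → extends → [2, 6]
10 → extends → [2, 6, 10]
7 → replaces 10 → [2, 6, 7]
11 → extends → [2, 6, 7, 11]
14 → extends → [2, 6, 7, 11, 14]
15 → extends → [2, 6, 7, 11, 14, 15]
28 → extends → [2, 6, 7, 11, 14, 15, 28]
23 → replaces 28 → [2, 6, 7, 11, 14, 15, 23]
21 → replaces 23 → [2, 6, 7, 11, 14, 15, 21]
Length 7; one witness is 3, 6, 10, 11, 14, 15, 28.

3, 6, 10, 11, 14, 15, 28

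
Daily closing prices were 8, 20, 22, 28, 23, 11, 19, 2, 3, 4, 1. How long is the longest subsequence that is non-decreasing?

4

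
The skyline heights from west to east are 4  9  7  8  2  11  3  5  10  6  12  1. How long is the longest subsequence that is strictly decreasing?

4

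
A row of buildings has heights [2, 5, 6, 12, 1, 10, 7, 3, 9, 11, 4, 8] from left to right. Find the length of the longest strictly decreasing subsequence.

4

Let dp[i] be the longest strictly decreasing subsequence ending at i:
i:      1  2  3  4  5  6  7  8  9 10 11 12
a[i]:   2  5  6 12  1 10  7  3  9 11  4  8
dp:     1  1  1  1  2  2  3  4  3  2  4  4
Maximum is 4.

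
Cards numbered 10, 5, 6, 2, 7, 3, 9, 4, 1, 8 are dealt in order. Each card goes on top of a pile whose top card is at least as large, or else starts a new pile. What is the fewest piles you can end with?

4

Place each on the leftmost legal pile:
10 → new pile 1 (tops now [10])
5 → pile 1 (tops now [5])
6 → new pile 2 (tops now [5, 6])
2 → pile 1 (tops now [2, 6])
7 → new pile 3 (tops now [2, 6, 7])
3 → pile 2 (tops now [2, 3, 7])
9 → new pile 4 (tops now [2, 3, 7, 9])
4 → pile 3 (tops now [2, 3, 4, 9])
1 → pile 1 (tops now [1, 3, 4, 9])
8 → pile 4 (tops now [1, 3, 4, 8])
Four piles.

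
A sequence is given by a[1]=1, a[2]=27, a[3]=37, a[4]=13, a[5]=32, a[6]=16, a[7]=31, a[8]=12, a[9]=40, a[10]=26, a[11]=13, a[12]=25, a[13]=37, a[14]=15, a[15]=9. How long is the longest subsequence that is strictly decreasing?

7

Negate each value so 'decreasing' becomes 'increasing', then run patience tails on the negated sequence:
-1 → extends → [-1]
-27 → replaces -1 → [-27]
-37 → replaces -27 → [-37]
-13 → extends → [-37, -13]
-32 → replaces -13 → [-37, -32]
-16 → extends → [-37, -32, -16]
-31 → replaces -16 → [-37, -32, -31]
-12 → extends → [-37, -32, -31, -12]
-40 → replaces -37 → [-40, -32, -31, -12]
-26 → replaces -12 → [-40, -32, -31, -26]
-13 → extends → [-40, -32, -31, -26, -13]
-25 → replaces -13 → [-40, -32, -31, -26, -25]
-37 → replaces -32 → [-40, -37, -31, -26, -25]
-15 → extends → [-40, -37, -31, -26, -25, -15]
-9 → extends → [-40, -37, -31, -26, -25, -15, -9]
Seven tails, so the longest strictly decreasing subsequence of the original has length 7.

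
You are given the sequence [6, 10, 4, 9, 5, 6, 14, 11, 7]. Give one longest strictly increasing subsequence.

4, 5, 6, 14

Patience tails give the LIS length; then backtrack through the dp parents:
6 → extends → [6]
10 → extends → [6, 10]
4 → replaces 6 → [4, 10]
9 → replaces 10 → [4, 9]
5 → replaces 9 → [4, 5]
6 → extends → [4, 5, 6]
14 → extends → [4, 5, 6, 14]
11 → replaces 14 → [4, 5, 6, 11]
7 → replaces 11 → [4, 5, 6, 7]
Length 4; one witness is 4, 5, 6, 14.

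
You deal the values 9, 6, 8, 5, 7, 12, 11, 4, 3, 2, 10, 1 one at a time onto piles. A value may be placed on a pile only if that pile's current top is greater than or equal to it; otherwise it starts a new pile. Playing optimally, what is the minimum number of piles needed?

3

The minimum number of non-increasing subsequences covering a sequence equals the length of its longest strictly increasing subsequence.
LIS length is 3 (e.g. 6, 8, 12), so 3 piles are needed.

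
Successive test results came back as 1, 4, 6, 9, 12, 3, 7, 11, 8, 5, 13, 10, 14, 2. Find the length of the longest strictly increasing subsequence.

7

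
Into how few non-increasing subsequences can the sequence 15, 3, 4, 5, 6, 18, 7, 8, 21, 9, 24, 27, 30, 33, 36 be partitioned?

Place each on the leftmost legal pile:
15 → new pile 1 (tops now [15])
3 → pile 1 (tops now [3])
4 → new pile 2 (tops now [3, 4])
5 → new pile 3 (tops now [3, 4, 5])
6 → new pile 4 (tops now [3, 4, 5, 6])
18 → new pile 5 (tops now [3, 4, 5, 6, 18])
7 → pile 5 (tops now [3, 4, 5, 6, 7])
8 → new pile 6 (tops now [3, 4, 5, 6, 7, 8])
21 → new pile 7 (tops now [3, 4, 5, 6, 7, 8, 21])
9 → pile 7 (tops now [3, 4, 5, 6, 7, 8, 9])
24 → new pile 8 (tops now [3, 4, 5, 6, 7, 8, 9, 24])
27 → new pile 9 (tops now [3, 4, 5, 6, 7, 8, 9, 24, 27])
30 → new pile 10 (tops now [3, 4, 5, 6, 7, 8, 9, 24, 27, 30])
33 → new pile 11 (tops now [3, 4, 5, 6, 7, 8, 9, 24, 27, 30, 33])
36 → new pile 12 (tops now [3, 4, 5, 6, 7, 8, 9, 24, 27, 30, 33, 36])
Twelve piles.

12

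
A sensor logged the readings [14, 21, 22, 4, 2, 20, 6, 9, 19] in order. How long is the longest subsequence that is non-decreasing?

4

Track the smallest tail for each achievable length (allowing ties):
14 → extends → [14]
21 → extends → [14, 21]
22 → extends → [14, 21, 22]
4 → replaces 14 → [4, 21, 22]
2 → replaces 4 → [2, 21, 22]
20 → replaces 21 → [2, 20, 22]
6 → replaces 20 → [2, 6, 22]
9 → replaces 22 → [2, 6, 9]
19 → extends → [2, 6, 9, 19]
Four tails, so the longest non-decreasing subsequence has length 4 (e.g. 4, 6, 9, 19).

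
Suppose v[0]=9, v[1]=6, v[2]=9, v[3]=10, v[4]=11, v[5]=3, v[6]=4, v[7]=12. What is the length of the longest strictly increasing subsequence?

Track the smallest tail for each achievable length (strict):
9 → extends → [9]
6 → replaces 9 → [6]
9 → extends → [6, 9]
10 → extends → [6, 9, 10]
11 → extends → [6, 9, 10, 11]
3 → replaces 6 → [3, 9, 10, 11]
4 → replaces 9 → [3, 4, 10, 11]
12 → extends → [3, 4, 10, 11, 12]
Five tails, so the longest strictly increasing subsequence has length 5 (e.g. 6, 9, 10, 11, 12).

5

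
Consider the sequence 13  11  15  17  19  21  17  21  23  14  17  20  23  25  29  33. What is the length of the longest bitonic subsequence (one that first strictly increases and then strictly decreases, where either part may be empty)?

9

inc[i] = longest strictly increasing subsequence ending at i; dec[i] = longest strictly decreasing subsequence starting at i:
i:      1  2  3  4  5  6  7  8  9 10 11 12 13 14 15 16
a[i]:  13 11 15 17 19 21 17 21 23 14 17 20 23 25 29 33
inc:    1  1  2  3  4  5  3  5  6  2  3  5  6  7  8  9
dec:    2  1  2  2  3  3  2  2  2  1  1  1  1  1  1  1
Best peak at i=16 (value 33): inc=9, dec=1, length 9+1−1 = 9.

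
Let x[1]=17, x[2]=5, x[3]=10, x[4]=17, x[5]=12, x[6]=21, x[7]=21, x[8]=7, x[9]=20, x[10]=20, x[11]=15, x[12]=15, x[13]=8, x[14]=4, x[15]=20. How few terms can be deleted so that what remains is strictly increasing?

Fewest deletions = n − (longest strictly increasing subsequence).
i:      1  2  3  4  5  6  7  8  9 10 11 12 13 14 15
x[i]:  17  5 10 17 12 21 21  7 20 20 15 15  8  4 20
dp:     1  1  2  3  3  4  4  2  4  4  4  4  3  1  5
max dp = 5, so deletions = 15 − 5 = 10.

10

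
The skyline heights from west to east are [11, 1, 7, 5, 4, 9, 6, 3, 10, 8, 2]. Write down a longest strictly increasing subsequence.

1, 7, 9, 10

Patience tails give the LIS length; then backtrack through the dp parents:
11 → extends → [11]
1 → replaces 11 → [1]
7 → extends → [1, 7]
5 → replaces 7 → [1, 5]
4 → replaces 5 → [1, 4]
9 → extends → [1, 4, 9]
6 → replaces 9 → [1, 4, 6]
3 → replaces 4 → [1, 3, 6]
10 → extends → [1, 3, 6, 10]
8 → replaces 10 → [1, 3, 6, 8]
2 → replaces 3 → [1, 2, 6, 8]
Length 4; one witness is 1, 7, 9, 10.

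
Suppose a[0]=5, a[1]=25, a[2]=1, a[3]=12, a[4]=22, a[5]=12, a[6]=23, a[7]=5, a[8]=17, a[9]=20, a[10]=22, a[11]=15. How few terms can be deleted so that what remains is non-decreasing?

Fewest deletions = n − (longest non-decreasing subsequence).
i:      0  1  2  3  4  5  6  7  8  9 10 11
a[i]:   5 25  1 12 22 12 23  5 17 20 22 15
dp:     1  2  1  2  3  3  4  2  4  5  6  4
max dp = 6, so deletions = 12 − 6 = 6.

6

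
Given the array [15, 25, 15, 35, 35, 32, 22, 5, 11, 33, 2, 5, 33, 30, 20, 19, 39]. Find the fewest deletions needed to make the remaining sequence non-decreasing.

Fewest deletions = n − (longest non-decreasing subsequence).
Patience tails:
15 → extends → [15]
25 → extends → [15, 25]
15 → replaces 25 → [15, 15]
35 → extends → [15, 15, 35]
35 → extends → [15, 15, 35, 35]
32 → replaces 35 → [15, 15, 32, 35]
22 → replaces 32 → [15, 15, 22, 35]
5 → replaces 15 → [5, 15, 22, 35]
11 → replaces 15 → [5, 11, 22, 35]
33 → replaces 35 → [5, 11, 22, 33]
2 → replaces 5 → [2, 11, 22, 33]
5 → replaces 11 → [2, 5, 22, 33]
33 → extends → [2, 5, 22, 33, 33]
30 → replaces 33 → [2, 5, 22, 30, 33]
20 → replaces 22 → [2, 5, 20, 30, 33]
19 → replaces 20 → [2, 5, 19, 30, 33]
39 → extends → [2, 5, 19, 30, 33, 39]
Longest non-decreasing subsequence has length 6, so deletions = 17 − 6 = 11.

11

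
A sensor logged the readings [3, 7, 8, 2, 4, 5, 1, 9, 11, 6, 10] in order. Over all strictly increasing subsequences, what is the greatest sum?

38

Let S[i] be the best sum of a strictly increasing subsequence ending at i:
i:      1  2  3  4  5  6  7  8  9 10 11
a[i]:   3  7  8  2  4  5  1  9 11  6 10
S:      3 10 18  2  7 12  1 27 38 18 37
Maximum is 38 (e.g. 3 + 7 + 8 + 9 + 11).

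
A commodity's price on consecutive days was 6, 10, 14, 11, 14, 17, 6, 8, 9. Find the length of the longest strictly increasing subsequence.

5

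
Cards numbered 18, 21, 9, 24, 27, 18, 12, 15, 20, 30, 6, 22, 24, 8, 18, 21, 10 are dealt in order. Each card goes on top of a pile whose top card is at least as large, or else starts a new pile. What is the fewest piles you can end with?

6

Place each on the leftmost legal pile:
18 → new pile 1 (tops now [18])
21 → new pile 2 (tops now [18, 21])
9 → pile 1 (tops now [9, 21])
24 → new pile 3 (tops now [9, 21, 24])
27 → new pile 4 (tops now [9, 21, 24, 27])
18 → pile 2 (tops now [9, 18, 24, 27])
12 → pile 2 (tops now [9, 12, 24, 27])
15 → pile 3 (tops now [9, 12, 15, 27])
20 → pile 4 (tops now [9, 12, 15, 20])
30 → new pile 5 (tops now [9, 12, 15, 20, 30])
6 → pile 1 (tops now [6, 12, 15, 20, 30])
22 → pile 5 (tops now [6, 12, 15, 20, 22])
24 → new pile 6 (tops now [6, 12, 15, 20, 22, 24])
8 → pile 2 (tops now [6, 8, 15, 20, 22, 24])
18 → pile 4 (tops now [6, 8, 15, 18, 22, 24])
21 → pile 5 (tops now [6, 8, 15, 18, 21, 24])
10 → pile 3 (tops now [6, 8, 10, 18, 21, 24])
Six piles.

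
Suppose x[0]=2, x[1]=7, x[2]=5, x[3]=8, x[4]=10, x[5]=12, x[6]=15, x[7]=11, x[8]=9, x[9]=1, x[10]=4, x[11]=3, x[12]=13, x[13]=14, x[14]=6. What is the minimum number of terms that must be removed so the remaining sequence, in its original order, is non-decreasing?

Fewest deletions = n − (longest non-decreasing subsequence).
i:      0  1  2  3  4  5  6  7  8  9 10 11 12 13 14
x[i]:   2  7  5  8 10 12 15 11  9  1  4  3 13 14  6
dp:     1  2  2  3  4  5  6  5  4  1  2  2  6  7  3
max dp = 7, so deletions = 15 − 7 = 8.

8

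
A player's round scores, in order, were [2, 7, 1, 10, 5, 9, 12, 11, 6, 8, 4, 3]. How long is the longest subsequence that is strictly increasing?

4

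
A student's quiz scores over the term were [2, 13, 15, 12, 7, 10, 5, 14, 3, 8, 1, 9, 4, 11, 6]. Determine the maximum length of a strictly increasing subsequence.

Track the smallest tail for each achievable length (strict):
2 → extends → [2]
13 → extends → [2, 13]
15 → extends → [2, 13, 15]
12 → replaces 13 → [2, 12, 15]
7 → replaces 12 → [2, 7, 15]
10 → replaces 15 → [2, 7, 10]
5 → replaces 7 → [2, 5, 10]
14 → extends → [2, 5, 10, 14]
3 → replaces 5 → [2, 3, 10, 14]
8 → replaces 10 → [2, 3, 8, 14]
1 → replaces 2 → [1, 3, 8, 14]
9 → replaces 14 → [1, 3, 8, 9]
4 → replaces 8 → [1, 3, 4, 9]
11 → extends → [1, 3, 4, 9, 11]
6 → replaces 9 → [1, 3, 4, 6, 11]
Five tails, so the longest strictly increasing subsequence has length 5 (e.g. 2, 7, 8, 9, 11).

5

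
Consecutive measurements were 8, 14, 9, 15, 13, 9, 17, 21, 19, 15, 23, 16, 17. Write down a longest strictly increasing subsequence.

8, 14, 15, 17, 21, 23

Patience tails give the LIS length; then backtrack through the dp parents:
8 → extends → [8]
14 → extends → [8, 14]
9 → replaces 14 → [8, 9]
15 → extends → [8, 9, 15]
13 → replaces 15 → [8, 9, 13]
9 → already a tail → [8, 9, 13]
17 → extends → [8, 9, 13, 17]
21 → extends → [8, 9, 13, 17, 21]
19 → replaces 21 → [8, 9, 13, 17, 19]
15 → replaces 17 → [8, 9, 13, 15, 19]
23 → extends → [8, 9, 13, 15, 19, 23]
16 → replaces 19 → [8, 9, 13, 15, 16, 23]
17 → replaces 23 → [8, 9, 13, 15, 16, 17]
Length 6; one witness is 8, 14, 15, 17, 21, 23.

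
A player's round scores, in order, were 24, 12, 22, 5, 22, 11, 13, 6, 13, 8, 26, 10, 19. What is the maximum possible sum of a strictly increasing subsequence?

60

Let S[i] be the best sum of a strictly increasing subsequence ending at i:
i:      1  2  3  4  5  6  7  8  9 10 11 12 13
a[i]:  24 12 22  5 22 11 13  6 13  8 26 10 19
S:     24 12 34  5 34 16 29 11 29 19 60 29 48
Maximum is 60 (e.g. 12 + 22 + 26).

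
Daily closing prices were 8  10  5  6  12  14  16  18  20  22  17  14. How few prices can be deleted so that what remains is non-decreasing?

4

Fewest deletions = n − (longest non-decreasing subsequence).
i:      1  2  3  4  5  6  7  8  9 10 11 12
a[i]:   8 10  5  6 12 14 16 18 20 22 17 14
dp:     1  2  1  2  3  4  5  6  7  8  6  5
max dp = 8, so deletions = 12 − 8 = 4.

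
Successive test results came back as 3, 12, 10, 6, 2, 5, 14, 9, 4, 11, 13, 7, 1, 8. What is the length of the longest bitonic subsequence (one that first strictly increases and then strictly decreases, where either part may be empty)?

7

inc[i] = longest strictly increasing subsequence ending at i; dec[i] = longest strictly decreasing subsequence starting at i:
i:      1  2  3  4  5  6  7  8  9 10 11 12 13 14
a[i]:   3 12 10  6  2  5 14  9  4 11 13  7  1  8
inc:    1  2  2  2  1  2  3  3  2  4  5  3  1  4
dec:    3  6  5  4  2  3  4  3  2  3  3  2  1  1
Best peak at i=2 (value 12): inc=2, dec=6, length 2+6−1 = 7.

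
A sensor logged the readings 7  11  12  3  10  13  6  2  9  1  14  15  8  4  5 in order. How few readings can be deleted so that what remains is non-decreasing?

9

Fewest deletions = n − (longest non-decreasing subsequence).
i:      1  2  3  4  5  6  7  8  9 10 11 12 13 14 15
a[i]:   7 11 12  3 10 13  6  2  9  1 14 15  8  4  5
dp:     1  2  3  1  2  4  2  1  3  1  5  6  3  2  3
max dp = 6, so deletions = 15 − 6 = 9.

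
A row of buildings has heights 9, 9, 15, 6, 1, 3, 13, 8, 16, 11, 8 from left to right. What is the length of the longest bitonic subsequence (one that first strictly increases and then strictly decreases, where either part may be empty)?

6

inc[i] = longest strictly increasing subsequence ending at i; dec[i] = longest strictly decreasing subsequence starting at i:
i:      1  2  3  4  5  6  7  8  9 10 11
a[i]:   9  9 15  6  1  3 13  8 16 11  8
inc:    1  1  2  1  1  2  3  3  4  4  3
dec:    3  3  4  2  1  1  3  1  3  2  1
Best peak at i=9 (value 16): inc=4, dec=3, length 4+3−1 = 6.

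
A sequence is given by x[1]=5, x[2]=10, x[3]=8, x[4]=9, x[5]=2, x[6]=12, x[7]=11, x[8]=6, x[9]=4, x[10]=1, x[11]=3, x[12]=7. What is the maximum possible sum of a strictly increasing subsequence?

34

Let S[i] be the best sum of a strictly increasing subsequence ending at i:
i:      1  2  3  4  5  6  7  8  9 10 11 12
x[i]:   5 10  8  9  2 12 11  6  4  1  3  7
S:      5 15 13 22  2 34 33 11  6  1  5 18
Maximum is 34 (e.g. 5 + 8 + 9 + 12).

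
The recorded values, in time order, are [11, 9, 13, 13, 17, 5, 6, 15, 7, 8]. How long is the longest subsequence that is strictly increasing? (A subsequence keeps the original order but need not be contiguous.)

Let dp[i] be the length of the longest such subsequence ending at index i:
i:      1  2  3  4  5  6  7  8  9 10
a[i]:  11  9 13 13 17  5  6 15  7  8
dp:     1  1  2  2  3  1  2  3  3  4
Maximum dp value is 4.

4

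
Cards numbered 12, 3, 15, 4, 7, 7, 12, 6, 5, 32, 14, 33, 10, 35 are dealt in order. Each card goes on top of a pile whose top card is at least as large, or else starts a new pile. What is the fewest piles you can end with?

Place each on the leftmost legal pile:
12 → new pile 1 (tops now [12])
3 → pile 1 (tops now [3])
15 → new pile 2 (tops now [3, 15])
4 → pile 2 (tops now [3, 4])
7 → new pile 3 (tops now [3, 4, 7])
7 → pile 3 (tops now [3, 4, 7])
12 → new pile 4 (tops now [3, 4, 7, 12])
6 → pile 3 (tops now [3, 4, 6, 12])
5 → pile 3 (tops now [3, 4, 5, 12])
32 → new pile 5 (tops now [3, 4, 5, 12, 32])
14 → pile 5 (tops now [3, 4, 5, 12, 14])
33 → new pile 6 (tops now [3, 4, 5, 12, 14, 33])
10 → pile 4 (tops now [3, 4, 5, 10, 14, 33])
35 → new pile 7 (tops now [3, 4, 5, 10, 14, 33, 35])
Seven piles.

7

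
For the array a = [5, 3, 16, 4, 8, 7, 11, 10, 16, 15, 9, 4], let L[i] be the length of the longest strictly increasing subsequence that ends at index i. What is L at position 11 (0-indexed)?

2

dp[i] = 1 + max{dp[j] : j<i, a[j]<a[i]} (or 1 if no such j):
i:      0  1  2  3  4  5  6  7  8  9 10 11
a[i]:   5  3 16  4  8  7 11 10 16 15  9  4
dp:     1  1  2  2  3  3  4  4  5  5  4  2
At index 11 the value is 2.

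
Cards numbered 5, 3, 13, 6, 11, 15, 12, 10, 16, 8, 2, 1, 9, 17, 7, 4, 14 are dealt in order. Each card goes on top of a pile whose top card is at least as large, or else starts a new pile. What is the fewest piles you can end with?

6

The minimum number of non-increasing subsequences covering a sequence equals the length of its longest strictly increasing subsequence.
LIS length is 6 (e.g. 5, 6, 11, 15, 16, 17), so 6 piles are needed.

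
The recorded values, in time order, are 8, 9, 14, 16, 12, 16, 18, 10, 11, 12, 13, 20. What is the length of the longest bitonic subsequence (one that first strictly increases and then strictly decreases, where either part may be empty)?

7

inc[i] = longest strictly increasing subsequence ending at i; dec[i] = longest strictly decreasing subsequence starting at i:
i:      1  2  3  4  5  6  7  8  9 10 11 12
a[i]:   8  9 14 16 12 16 18 10 11 12 13 20
inc:    1  2  3  4  3  4  5  3  4  5  6  7
dec:    1  1  3  3  2  2  2  1  1  1  1  1
Best peak at i=12 (value 20): inc=7, dec=1, length 7+1−1 = 7.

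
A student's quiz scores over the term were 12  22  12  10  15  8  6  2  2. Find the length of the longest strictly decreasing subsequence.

Negate each value so 'decreasing' becomes 'increasing', then run patience tails on the negated sequence:
-12 → extends → [-12]
-22 → replaces -12 → [-22]
-12 → extends → [-22, -12]
-10 → extends → [-22, -12, -10]
-15 → replaces -12 → [-22, -15, -10]
-8 → extends → [-22, -15, -10, -8]
-6 → extends → [-22, -15, -10, -8, -6]
-2 → extends → [-22, -15, -10, -8, -6, -2]
-2 → already a tail → [-22, -15, -10, -8, -6, -2]
Six tails, so the longest strictly decreasing subsequence of the original has length 6.

6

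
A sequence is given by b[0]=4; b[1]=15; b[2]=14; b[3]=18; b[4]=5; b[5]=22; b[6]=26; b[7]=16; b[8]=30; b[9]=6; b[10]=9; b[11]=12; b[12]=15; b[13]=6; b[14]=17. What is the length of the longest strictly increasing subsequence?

Let dp[i] be the length of the longest such subsequence ending at index i:
i:      0  1  2  3  4  5  6  7  8  9 10 11 12 13 14
b[i]:   4 15 14 18  5 22 26 16 30  6  9 12 15  6 17
dp:     1  2  2  3  2  4  5  3  6  3  4  5  6  3  7
Maximum dp value is 7.

7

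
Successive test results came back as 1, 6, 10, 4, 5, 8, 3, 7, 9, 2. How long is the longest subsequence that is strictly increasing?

Let dp[i] be the length of the longest such subsequence ending at index i:
i:      1  2  3  4  5  6  7  8  9 10
a[i]:   1  6 10  4  5  8  3  7  9  2
dp:     1  2  3  2  3  4  2  4  5  2
Maximum dp value is 5.

5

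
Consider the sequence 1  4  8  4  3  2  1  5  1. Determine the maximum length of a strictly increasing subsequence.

3

Track the smallest tail for each achievable length (strict):
1 → extends → [1]
4 → extends → [1, 4]
8 → extends → [1, 4, 8]
4 → already a tail → [1, 4, 8]
3 → replaces 4 → [1, 3, 8]
2 → replaces 3 → [1, 2, 8]
1 → already a tail → [1, 2, 8]
5 → replaces 8 → [1, 2, 5]
1 → already a tail → [1, 2, 5]
Three tails, so the longest strictly increasing subsequence has length 3 (e.g. 1, 4, 8).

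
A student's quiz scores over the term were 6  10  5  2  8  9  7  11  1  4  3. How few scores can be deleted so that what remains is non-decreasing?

Fewest deletions = n − (longest non-decreasing subsequence).
Patience tails:
6 → extends → [6]
10 → extends → [6, 10]
5 → replaces 6 → [5, 10]
2 → replaces 5 → [2, 10]
8 → replaces 10 → [2, 8]
9 → extends → [2, 8, 9]
7 → replaces 8 → [2, 7, 9]
11 → extends → [2, 7, 9, 11]
1 → replaces 2 → [1, 7, 9, 11]
4 → replaces 7 → [1, 4, 9, 11]
3 → replaces 4 → [1, 3, 9, 11]
Longest non-decreasing subsequence has length 4, so deletions = 11 − 4 = 7.

7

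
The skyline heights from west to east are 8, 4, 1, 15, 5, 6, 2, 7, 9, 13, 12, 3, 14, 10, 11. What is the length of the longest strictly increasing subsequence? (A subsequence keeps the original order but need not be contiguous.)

7

Let dp[i] be the length of the longest such subsequence ending at index i:
i:      1  2  3  4  5  6  7  8  9 10 11 12 13 14 15
a[i]:   8  4  1 15  5  6  2  7  9 13 12  3 14 10 11
dp:     1  1  1  2  2  3  2  4  5  6  6  3  7  6  7
Maximum dp value is 7.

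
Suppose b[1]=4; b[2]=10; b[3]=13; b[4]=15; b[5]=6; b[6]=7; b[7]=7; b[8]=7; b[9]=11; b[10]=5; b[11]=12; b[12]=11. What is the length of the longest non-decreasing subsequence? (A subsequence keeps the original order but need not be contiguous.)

Let dp[i] be the length of the longest such subsequence ending at index i:
i:      1  2  3  4  5  6  7  8  9 10 11 12
b[i]:   4 10 13 15  6  7  7  7 11  5 12 11
dp:     1  2  3  4  2  3  4  5  6  2  7  7
Maximum dp value is 7.

7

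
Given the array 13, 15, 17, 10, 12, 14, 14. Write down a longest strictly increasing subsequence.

Patience tails give the LIS length; then backtrack through the dp parents:
13 → extends → [13]
15 → extends → [13, 15]
17 → extends → [13, 15, 17]
10 → replaces 13 → [10, 15, 17]
12 → replaces 15 → [10, 12, 17]
14 → replaces 17 → [10, 12, 14]
14 → already a tail → [10, 12, 14]
Length 3; one witness is 13, 15, 17.

13, 15, 17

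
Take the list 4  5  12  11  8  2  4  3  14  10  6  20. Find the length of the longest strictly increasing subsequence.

Let dp[i] be the length of the longest such subsequence ending at index i:
i:      1  2  3  4  5  6  7  8  9 10 11 12
a[i]:   4  5 12 11  8  2  4  3 14 10  6 20
dp:     1  2  3  3  3  1  2  2  4  4  3  5
Maximum dp value is 5.

5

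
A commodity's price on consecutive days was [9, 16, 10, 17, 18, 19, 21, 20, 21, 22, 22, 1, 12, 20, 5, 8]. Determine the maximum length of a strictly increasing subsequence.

Let dp[i] be the length of the longest such subsequence ending at index i:
i:      1  2  3  4  5  6  7  8  9 10 11 12 13 14 15 16
a[i]:   9 16 10 17 18 19 21 20 21 22 22  1 12 20  5  8
dp:     1  2  2  3  4  5  6  6  7  8  8  1  3  6  2  3
Maximum dp value is 8.

8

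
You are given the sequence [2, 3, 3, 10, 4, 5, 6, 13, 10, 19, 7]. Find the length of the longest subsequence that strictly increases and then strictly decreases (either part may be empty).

8

inc[i] = longest strictly increasing subsequence ending at i; dec[i] = longest strictly decreasing subsequence starting at i:
i:      1  2  3  4  5  6  7  8  9 10 11
a[i]:   2  3  3 10  4  5  6 13 10 19  7
inc:    1  2  2  3  3  4  5  6  6  7  6
dec:    1  1  1  2  1  1  1  3  2  2  1
Best peak at i=8 (value 13): inc=6, dec=3, length 6+3−1 = 8.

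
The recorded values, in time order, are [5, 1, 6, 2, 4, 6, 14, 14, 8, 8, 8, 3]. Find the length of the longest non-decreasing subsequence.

7

Track the smallest tail for each achievable length (allowing ties):
5 → extends → [5]
1 → replaces 5 → [1]
6 → extends → [1, 6]
2 → replaces 6 → [1, 2]
4 → extends → [1, 2, 4]
6 → extends → [1, 2, 4, 6]
14 → extends → [1, 2, 4, 6, 14]
14 → extends → [1, 2, 4, 6, 14, 14]
8 → replaces 14 → [1, 2, 4, 6, 8, 14]
8 → replaces 14 → [1, 2, 4, 6, 8, 8]
8 → extends → [1, 2, 4, 6, 8, 8, 8]
3 → replaces 4 → [1, 2, 3, 6, 8, 8, 8]
Seven tails, so the longest non-decreasing subsequence has length 7 (e.g. 1, 2, 4, 6, 8, 8, 8).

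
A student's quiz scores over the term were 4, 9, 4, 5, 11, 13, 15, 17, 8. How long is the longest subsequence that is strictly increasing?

Track the smallest tail for each achievable length (strict):
4 → extends → [4]
9 → extends → [4, 9]
4 → already a tail → [4, 9]
5 → replaces 9 → [4, 5]
11 → extends → [4, 5, 11]
13 → extends → [4, 5, 11, 13]
15 → extends → [4, 5, 11, 13, 15]
17 → extends → [4, 5, 11, 13, 15, 17]
8 → replaces 11 → [4, 5, 8, 13, 15, 17]
Six tails, so the longest strictly increasing subsequence has length 6 (e.g. 4, 9, 11, 13, 15, 17).

6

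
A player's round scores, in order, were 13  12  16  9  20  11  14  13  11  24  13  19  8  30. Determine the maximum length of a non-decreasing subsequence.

Let dp[i] be the length of the longest such subsequence ending at index i:
i:      1  2  3  4  5  6  7  8  9 10 11 12 13 14
a[i]:  13 12 16  9 20 11 14 13 11 24 13 19  8 30
dp:     1  1  2  1  3  2  3  3  3  4  4  5  1  6
Maximum dp value is 6.

6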